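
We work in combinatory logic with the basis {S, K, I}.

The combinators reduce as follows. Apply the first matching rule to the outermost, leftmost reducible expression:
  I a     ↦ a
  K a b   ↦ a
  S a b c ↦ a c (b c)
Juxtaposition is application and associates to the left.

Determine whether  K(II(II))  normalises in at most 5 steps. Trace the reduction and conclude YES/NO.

Answer: YES — reaches normal form KI in 3 ≤ 5 steps

Working:
  start: K(II(II))
  →1  K(I(II))
  →2  K(II)
  →3  KI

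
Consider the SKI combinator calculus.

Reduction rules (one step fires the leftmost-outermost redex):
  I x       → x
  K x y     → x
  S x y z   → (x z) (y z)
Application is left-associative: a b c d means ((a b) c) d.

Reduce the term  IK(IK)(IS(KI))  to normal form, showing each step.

Answer: normal form = K  (in 3 steps)

Working:
  start: IK(IK)(IS(KI))
  →1  K(IK)(IS(KI))
  →2  IK
  →3  K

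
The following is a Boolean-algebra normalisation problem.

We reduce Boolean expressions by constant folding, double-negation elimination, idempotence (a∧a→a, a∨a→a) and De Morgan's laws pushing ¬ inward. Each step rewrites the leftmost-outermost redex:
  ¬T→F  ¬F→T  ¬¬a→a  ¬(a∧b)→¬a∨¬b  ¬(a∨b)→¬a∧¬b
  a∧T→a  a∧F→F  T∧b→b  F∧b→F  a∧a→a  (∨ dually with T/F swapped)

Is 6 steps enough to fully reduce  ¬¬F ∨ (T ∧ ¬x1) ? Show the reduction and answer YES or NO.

  start: ¬¬F ∨ (T ∧ ¬x1)
  [1] F ∨ (T ∧ ¬x1)
  [2] T ∧ ¬x1
  [3] ¬x1

Answer: YES — reaches normal form ¬x1 in 3 ≤ 6 steps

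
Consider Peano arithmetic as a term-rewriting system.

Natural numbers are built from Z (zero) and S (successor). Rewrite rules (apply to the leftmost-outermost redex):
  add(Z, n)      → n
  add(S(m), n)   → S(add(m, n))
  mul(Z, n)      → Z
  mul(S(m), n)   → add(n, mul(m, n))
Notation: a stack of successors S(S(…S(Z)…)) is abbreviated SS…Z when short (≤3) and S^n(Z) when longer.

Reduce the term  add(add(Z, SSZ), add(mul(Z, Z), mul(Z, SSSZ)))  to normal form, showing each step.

  start: add(add(Z, SSZ), add(mul(Z, Z), mul(Z, SSSZ)))
  step 1: add(SSZ, add(mul(Z, Z), mul(Z, SSSZ)))
  step 2: S(add(SZ, add(mul(Z, Z), mul(Z, SSSZ))))
  step 3: S(S(add(Z, add(mul(Z, Z), mul(Z, SSSZ)))))
  step 4: S(S(add(mul(Z, Z), mul(Z, SSSZ))))
  step 5: S(S(add(Z, mul(Z, SSSZ))))
  step 6: S(S(mul(Z, SSSZ)))
  step 7: SSZ

Answer: normal form = SSZ  (in 7 steps)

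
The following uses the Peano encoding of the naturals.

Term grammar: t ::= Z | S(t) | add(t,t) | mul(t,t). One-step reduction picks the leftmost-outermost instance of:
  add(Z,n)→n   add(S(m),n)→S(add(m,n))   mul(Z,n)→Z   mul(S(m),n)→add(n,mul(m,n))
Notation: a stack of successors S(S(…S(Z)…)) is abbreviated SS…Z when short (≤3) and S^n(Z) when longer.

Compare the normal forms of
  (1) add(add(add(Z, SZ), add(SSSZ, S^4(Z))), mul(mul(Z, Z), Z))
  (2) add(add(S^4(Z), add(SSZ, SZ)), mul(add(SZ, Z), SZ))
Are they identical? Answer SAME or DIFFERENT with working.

Term A:
  start: add(add(add(Z, SZ), add(SSSZ, S^4(Z))), mul(mul(Z, Z), Z))
  [1] add(add(SZ, add(SSSZ, S^4(Z))), mul(mul(Z, Z), Z))
  [2] add(S(add(Z, add(SSSZ, S^4(Z)))), mul(mul(Z, Z), Z))
  [3] S(add(add(Z, add(SSSZ, S^4(Z))), mul(mul(Z, Z), Z)))
  [4] S(add(add(SSSZ, S^4(Z)), mul(mul(Z, Z), Z)))
  [5] S(add(S(add(SSZ, S^4(Z))), mul(mul(Z, Z), Z)))
  [6] S(S(add(add(SSZ, S^4(Z)), mul(mul(Z, Z), Z))))
  [7] S(S(add(S(add(SZ, S^4(Z))), mul(mul(Z, Z), Z))))
  [8] S(S(S(add(add(SZ, S^4(Z)), mul(mul(Z, Z), Z)))))
  [9] S(S(S(add(S(add(Z, S^4(Z))), mul(mul(Z, Z), Z)))))
  [10] S(S(S(S(add(add(Z, S^4(Z)), mul(mul(Z, Z), Z))))))
  [11] S(S(S(S(add(S^4(Z), mul(mul(Z, Z), Z))))))
  [12] S(S(S(S(S(add(SSSZ, mul(mul(Z, Z), Z)))))))
  [13] S(S(S(S(S(S(add(SSZ, mul(mul(Z, Z), Z))))))))
  [14] S(S(S(S(S(S(S(add(SZ, mul(mul(Z, Z), Z)))))))))
  [15] S(S(S(S(S(S(S(S(add(Z, mul(mul(Z, Z), Z))))))))))
  [16] S(S(S(S(S(S(S(S(mul(mul(Z, Z), Z)))))))))
  [17] S(S(S(S(S(S(S(S(mul(Z, Z)))))))))
  [18] S^8(Z)

Term B:
  start: add(add(S^4(Z), add(SSZ, SZ)), mul(add(SZ, Z), SZ))
  [1] add(S(add(SSSZ, add(SSZ, SZ))), mul(add(SZ, Z), SZ))
  [2] S(add(add(SSSZ, add(SSZ, SZ)), mul(add(SZ, Z), SZ)))
  [3] S(add(S(add(SSZ, add(SSZ, SZ))), mul(add(SZ, Z), SZ)))
  [4] S(S(add(add(SSZ, add(SSZ, SZ)), mul(add(SZ, Z), SZ))))
  [5] S(S(add(S(add(SZ, add(SSZ, SZ))), mul(add(SZ, Z), SZ))))
  [6] S(S(S(add(add(SZ, add(SSZ, SZ)), mul(add(SZ, Z), SZ)))))
  [7] S(S(S(add(S(add(Z, add(SSZ, SZ))), mul(add(SZ, Z), SZ)))))
  [8] S(S(S(S(add(add(Z, add(SSZ, SZ)), mul(add(SZ, Z), SZ))))))
  [9] S(S(S(S(add(add(SSZ, SZ), mul(add(SZ, Z), SZ))))))
  [10] S(S(S(S(add(S(add(SZ, SZ)), mul(add(SZ, Z), SZ))))))
  [11] S(S(S(S(S(add(add(SZ, SZ), mul(add(SZ, Z), SZ)))))))
  [12] S(S(S(S(S(add(S(add(Z, SZ)), mul(add(SZ, Z), SZ)))))))
  [13] S(S(S(S(S(S(add(add(Z, SZ), mul(add(SZ, Z), SZ))))))))
  [14] S(S(S(S(S(S(add(SZ, mul(add(SZ, Z), SZ))))))))
  [15] S(S(S(S(S(S(S(add(Z, mul(add(SZ, Z), SZ)))))))))
  [16] S(S(S(S(S(S(S(mul(add(SZ, Z), SZ))))))))
  [17] S(S(S(S(S(S(S(mul(S(add(Z, Z)), SZ))))))))
  [18] S(S(S(S(S(S(S(add(SZ, mul(add(Z, Z), SZ)))))))))
  [19] S(S(S(S(S(S(S(S(add(Z, mul(add(Z, Z), SZ))))))))))
  [20] S(S(S(S(S(S(S(S(mul(add(Z, Z), SZ)))))))))
  [21] S(S(S(S(S(S(S(S(mul(Z, SZ)))))))))
  [22] S^8(Z)

Answer: SAME — A ⇓ S^8(Z), B ⇓ S^8(Z)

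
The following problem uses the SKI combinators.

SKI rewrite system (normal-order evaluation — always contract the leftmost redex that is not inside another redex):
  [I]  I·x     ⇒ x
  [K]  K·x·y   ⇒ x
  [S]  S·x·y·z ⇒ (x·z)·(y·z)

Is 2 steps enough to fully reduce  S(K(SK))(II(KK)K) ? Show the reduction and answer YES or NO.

Answer: NO — after 2 steps the term is S(K(SK))(KKK), not yet normal

Working:
  start: S(K(SK))(II(KK)K)
  step 1: S(K(SK))(I(KK)K)
  step 2: S(K(SK))(KKK)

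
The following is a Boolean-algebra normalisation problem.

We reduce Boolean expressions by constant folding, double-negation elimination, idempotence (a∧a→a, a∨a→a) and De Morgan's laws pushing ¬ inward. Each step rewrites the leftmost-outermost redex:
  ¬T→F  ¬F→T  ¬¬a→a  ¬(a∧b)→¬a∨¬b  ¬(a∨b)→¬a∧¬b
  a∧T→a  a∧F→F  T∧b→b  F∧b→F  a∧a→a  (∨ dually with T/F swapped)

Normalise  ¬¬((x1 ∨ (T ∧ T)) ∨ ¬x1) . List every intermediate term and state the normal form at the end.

Answer: normal form = T  (in 4 steps)

Working:
  start: ¬¬((x1 ∨ (T ∧ T)) ∨ ¬x1)
  step 1: (x1 ∨ (T ∧ T)) ∨ ¬x1
  step 2: (x1 ∨ T) ∨ ¬x1
  step 3: T ∨ ¬x1
  step 4: T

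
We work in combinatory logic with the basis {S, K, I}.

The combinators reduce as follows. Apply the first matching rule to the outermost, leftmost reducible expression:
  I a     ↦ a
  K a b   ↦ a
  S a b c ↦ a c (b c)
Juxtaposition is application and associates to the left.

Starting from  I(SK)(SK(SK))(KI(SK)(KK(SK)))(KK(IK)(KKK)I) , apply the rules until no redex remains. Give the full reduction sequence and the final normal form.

  start: I(SK)(SK(SK))(KI(SK)(KK(SK)))(KK(IK)(KKK)I)
  step 1: SK(SK(SK))(KI(SK)(KK(SK)))(KK(IK)(KKK)I)
  step 2: K(KI(SK)(KK(SK)))(SK(SK)(KI(SK)(KK(SK))))(KK(IK)(KKK)I)
  step 3: KI(SK)(KK(SK))(KK(IK)(KKK)I)
  step 4: I(KK(SK))(KK(IK)(KKK)I)
  step 5: KK(SK)(KK(IK)(KKK)I)
  step 6: K(KK(IK)(KKK)I)
  step 7: K(K(KKK)I)
  step 8: K(KKK)
  step 9: KK

Answer: normal form = KK  (in 9 steps)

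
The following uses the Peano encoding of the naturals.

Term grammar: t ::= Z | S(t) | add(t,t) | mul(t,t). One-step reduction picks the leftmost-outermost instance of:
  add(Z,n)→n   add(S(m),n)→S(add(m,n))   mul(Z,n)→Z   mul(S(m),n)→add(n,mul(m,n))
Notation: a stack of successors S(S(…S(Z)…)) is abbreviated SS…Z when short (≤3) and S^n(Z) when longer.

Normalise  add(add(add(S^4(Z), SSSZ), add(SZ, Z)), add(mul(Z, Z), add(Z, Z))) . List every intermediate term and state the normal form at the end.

Answer: normal form = S^8(Z)  (in 27 steps)

Derivation:
  start: add(add(add(S^4(Z), SSSZ), add(SZ, Z)), add(mul(Z, Z), add(Z, Z)))
  [1] add(add(S(add(SSSZ, SSSZ)), add(SZ, Z)), add(mul(Z, Z), add(Z, Z)))
  [2] add(S(add(add(SSSZ, SSSZ), add(SZ, Z))), add(mul(Z, Z), add(Z, Z)))
  [3] S(add(add(add(SSSZ, SSSZ), add(SZ, Z)), add(mul(Z, Z), add(Z, Z))))
  [4] S(add(add(S(add(SSZ, SSSZ)), add(SZ, Z)), add(mul(Z, Z), add(Z, Z))))
  [5] S(add(S(add(add(SSZ, SSSZ), add(SZ, Z))), add(mul(Z, Z), add(Z, Z))))
  [6] S(S(add(add(add(SSZ, SSSZ), add(SZ, Z)), add(mul(Z, Z), add(Z, Z)))))
  [7] S(S(add(add(S(add(SZ, SSSZ)), add(SZ, Z)), add(mul(Z, Z), add(Z, Z)))))
  [8] S(S(add(S(add(add(SZ, SSSZ), add(SZ, Z))), add(mul(Z, Z), add(Z, Z)))))
  [9] S(S(S(add(add(add(SZ, SSSZ), add(SZ, Z)), add(mul(Z, Z), add(Z, Z))))))
  [10] S(S(S(add(add(S(add(Z, SSSZ)), add(SZ, Z)), add(mul(Z, Z), add(Z, Z))))))
  [11] S(S(S(add(S(add(add(Z, SSSZ), add(SZ, Z))), add(mul(Z, Z), add(Z, Z))))))
  [12] S(S(S(S(add(add(add(Z, SSSZ), add(SZ, Z)), add(mul(Z, Z), add(Z, Z)))))))
  [13] S(S(S(S(add(add(SSSZ, add(SZ, Z)), add(mul(Z, Z), add(Z, Z)))))))
  [14] S(S(S(S(add(S(add(SSZ, add(SZ, Z))), add(mul(Z, Z), add(Z, Z)))))))
  [15] S(S(S(S(S(add(add(SSZ, add(SZ, Z)), add(mul(Z, Z), add(Z, Z))))))))
  [16] S(S(S(S(S(add(S(add(SZ, add(SZ, Z))), add(mul(Z, Z), add(Z, Z))))))))
  [17] S(S(S(S(S(S(add(add(SZ, add(SZ, Z)), add(mul(Z, Z), add(Z, Z)))))))))
  [18] S(S(S(S(S(S(add(S(add(Z, add(SZ, Z))), add(mul(Z, Z), add(Z, Z)))))))))
  [19] S(S(S(S(S(S(S(add(add(Z, add(SZ, Z)), add(mul(Z, Z), add(Z, Z))))))))))
  [20] S(S(S(S(S(S(S(add(add(SZ, Z), add(mul(Z, Z), add(Z, Z))))))))))
  [21] S(S(S(S(S(S(S(add(S(add(Z, Z)), add(mul(Z, Z), add(Z, Z))))))))))
  [22] S(S(S(S(S(S(S(S(add(add(Z, Z), add(mul(Z, Z), add(Z, Z)))))))))))
  [23] S(S(S(S(S(S(S(S(add(Z, add(mul(Z, Z), add(Z, Z)))))))))))
  [24] S(S(S(S(S(S(S(S(add(mul(Z, Z), add(Z, Z))))))))))
  [25] S(S(S(S(S(S(S(S(add(Z, add(Z, Z))))))))))
  [26] S(S(S(S(S(S(S(S(add(Z, Z)))))))))
  [27] S^8(Z)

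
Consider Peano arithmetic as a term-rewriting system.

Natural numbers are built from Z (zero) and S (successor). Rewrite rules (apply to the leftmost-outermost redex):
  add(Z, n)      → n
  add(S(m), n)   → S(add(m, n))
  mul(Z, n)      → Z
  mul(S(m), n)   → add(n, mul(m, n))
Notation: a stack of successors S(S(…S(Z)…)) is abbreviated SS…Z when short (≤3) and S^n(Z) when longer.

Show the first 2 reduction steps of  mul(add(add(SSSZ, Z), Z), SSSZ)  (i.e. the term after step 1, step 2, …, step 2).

  start: mul(add(add(SSSZ, Z), Z), SSSZ)
  step 1: mul(add(S(add(SSZ, Z)), Z), SSSZ)
  step 2: mul(S(add(add(SSZ, Z), Z)), SSSZ)

Answer: after 2 steps: mul(S(add(add(SSZ, Z), Z)), SSSZ)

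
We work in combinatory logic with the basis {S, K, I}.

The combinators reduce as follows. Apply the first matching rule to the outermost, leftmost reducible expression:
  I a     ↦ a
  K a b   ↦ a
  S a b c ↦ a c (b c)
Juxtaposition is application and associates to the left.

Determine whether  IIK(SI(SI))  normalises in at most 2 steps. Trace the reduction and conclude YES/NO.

Answer: YES — reaches normal form K(SI(SI)) in 2 ≤ 2 steps

Reduction:
  start: IIK(SI(SI))
  [1] IK(SI(SI))
  [2] K(SI(SI))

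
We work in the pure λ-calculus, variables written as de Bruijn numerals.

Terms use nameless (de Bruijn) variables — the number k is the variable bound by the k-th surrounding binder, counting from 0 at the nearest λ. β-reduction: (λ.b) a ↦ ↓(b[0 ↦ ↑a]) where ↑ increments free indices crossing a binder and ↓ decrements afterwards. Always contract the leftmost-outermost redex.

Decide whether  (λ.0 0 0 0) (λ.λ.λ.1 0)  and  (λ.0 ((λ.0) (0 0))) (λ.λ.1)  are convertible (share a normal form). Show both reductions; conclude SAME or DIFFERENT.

Term A:
  start: (λ.0 0 0 0) (λ.λ.λ.1 0)
  [1] (λ.λ.λ.1 0) (λ.λ.λ.1 0) (λ.λ.λ.1 0) (λ.λ.λ.1 0)
  [2] (λ.λ.1 0) (λ.λ.λ.1 0) (λ.λ.λ.1 0)
  [3] (λ.(λ.λ.λ.1 0) 0) (λ.λ.λ.1 0)
  [4] (λ.λ.λ.1 0) (λ.λ.λ.1 0)
  [5] λ.λ.1 0

Term B:
  start: (λ.0 ((λ.0) (0 0))) (λ.λ.1)
  [1] (λ.λ.1) ((λ.0) ((λ.λ.1) (λ.λ.1)))
  [2] λ.(λ.0) ((λ.λ.1) (λ.λ.1))
  [3] λ.(λ.λ.1) (λ.λ.1)
  [4] λ.λ.λ.λ.1

Answer: DIFFERENT — A ⇓ λ.λ.1 0, B ⇓ λ.λ.λ.λ.1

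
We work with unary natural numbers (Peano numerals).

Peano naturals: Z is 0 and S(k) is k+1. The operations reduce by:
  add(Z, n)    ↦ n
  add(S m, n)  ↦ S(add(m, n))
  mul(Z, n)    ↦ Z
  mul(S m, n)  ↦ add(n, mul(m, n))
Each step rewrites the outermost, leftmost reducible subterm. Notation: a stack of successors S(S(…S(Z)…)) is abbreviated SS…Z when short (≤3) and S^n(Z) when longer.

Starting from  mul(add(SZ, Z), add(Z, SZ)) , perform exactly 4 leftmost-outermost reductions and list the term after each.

Answer: after 4 steps: S(add(Z, mul(add(Z, Z), add(Z, SZ))))

Working:
  start: mul(add(SZ, Z), add(Z, SZ))
  →1  mul(S(add(Z, Z)), add(Z, SZ))
  →2  add(add(Z, SZ), mul(add(Z, Z), add(Z, SZ)))
  →3  add(SZ, mul(add(Z, Z), add(Z, SZ)))
  →4  S(add(Z, mul(add(Z, Z), add(Z, SZ))))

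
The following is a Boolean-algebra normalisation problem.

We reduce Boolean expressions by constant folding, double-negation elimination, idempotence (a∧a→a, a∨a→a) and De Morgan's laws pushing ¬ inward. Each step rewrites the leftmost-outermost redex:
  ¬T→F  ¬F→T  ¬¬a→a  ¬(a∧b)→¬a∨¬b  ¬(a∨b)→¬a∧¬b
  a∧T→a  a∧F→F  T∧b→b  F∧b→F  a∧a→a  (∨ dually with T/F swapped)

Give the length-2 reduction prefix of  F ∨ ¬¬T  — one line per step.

  start: F ∨ ¬¬T
  [1] ¬¬T
  [2] T

Answer: after 2 steps: T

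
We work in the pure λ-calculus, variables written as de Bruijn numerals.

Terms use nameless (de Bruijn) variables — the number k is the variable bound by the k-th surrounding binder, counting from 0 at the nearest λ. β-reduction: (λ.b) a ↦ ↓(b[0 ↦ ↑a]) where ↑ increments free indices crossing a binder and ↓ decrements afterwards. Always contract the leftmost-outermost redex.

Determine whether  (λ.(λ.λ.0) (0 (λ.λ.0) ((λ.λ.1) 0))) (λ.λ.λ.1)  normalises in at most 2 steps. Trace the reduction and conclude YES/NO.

  start: (λ.(λ.λ.0) (0 (λ.λ.0) ((λ.λ.1) 0))) (λ.λ.λ.1)
  [1] (λ.λ.0) ((λ.λ.λ.1) (λ.λ.0) ((λ.λ.1) (λ.λ.λ.1)))
  [2] λ.0

Answer: YES — reaches normal form λ.0 in 2 ≤ 2 steps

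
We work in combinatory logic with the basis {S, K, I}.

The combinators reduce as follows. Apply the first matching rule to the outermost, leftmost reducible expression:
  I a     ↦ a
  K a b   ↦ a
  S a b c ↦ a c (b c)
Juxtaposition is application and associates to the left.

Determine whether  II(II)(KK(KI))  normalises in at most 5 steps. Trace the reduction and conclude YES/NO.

  start: II(II)(KK(KI))
  [1] I(II)(KK(KI))
  [2] II(KK(KI))
  [3] I(KK(KI))
  [4] KK(KI)
  [5] K

Answer: YES — reaches normal form K in 5 ≤ 5 steps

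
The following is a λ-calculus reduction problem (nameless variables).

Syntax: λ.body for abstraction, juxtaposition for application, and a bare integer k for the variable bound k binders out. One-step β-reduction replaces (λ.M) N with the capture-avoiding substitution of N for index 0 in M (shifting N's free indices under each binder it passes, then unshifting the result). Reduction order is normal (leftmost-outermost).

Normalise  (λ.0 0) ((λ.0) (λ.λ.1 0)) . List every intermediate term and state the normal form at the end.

  start: (λ.0 0) ((λ.0) (λ.λ.1 0))
  →1  (λ.0) (λ.λ.1 0) ((λ.0) (λ.λ.1 0))
  →2  (λ.λ.1 0) ((λ.0) (λ.λ.1 0))
  →3  λ.(λ.0) (λ.λ.1 0) 0
  →4  λ.(λ.λ.1 0) 0
  →5  λ.λ.1 0

Answer: normal form = λ.λ.1 0  (in 5 steps)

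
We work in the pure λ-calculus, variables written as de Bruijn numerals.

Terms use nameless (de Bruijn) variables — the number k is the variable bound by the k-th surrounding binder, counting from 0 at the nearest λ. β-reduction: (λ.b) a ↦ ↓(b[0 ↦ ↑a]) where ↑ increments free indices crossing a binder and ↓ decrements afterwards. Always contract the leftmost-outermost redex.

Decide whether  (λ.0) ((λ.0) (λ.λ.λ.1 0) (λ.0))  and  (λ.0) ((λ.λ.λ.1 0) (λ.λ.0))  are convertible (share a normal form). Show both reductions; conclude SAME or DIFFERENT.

Term A:
  start: (λ.0) ((λ.0) (λ.λ.λ.1 0) (λ.0))
  step 1: (λ.0) (λ.λ.λ.1 0) (λ.0)
  step 2: (λ.λ.λ.1 0) (λ.0)
  step 3: λ.λ.1 0

Term B:
  start: (λ.0) ((λ.λ.λ.1 0) (λ.λ.0))
  step 1: (λ.λ.λ.1 0) (λ.λ.0)
  step 2: λ.λ.1 0

Answer: SAME — A ⇓ λ.λ.1 0, B ⇓ λ.λ.1 0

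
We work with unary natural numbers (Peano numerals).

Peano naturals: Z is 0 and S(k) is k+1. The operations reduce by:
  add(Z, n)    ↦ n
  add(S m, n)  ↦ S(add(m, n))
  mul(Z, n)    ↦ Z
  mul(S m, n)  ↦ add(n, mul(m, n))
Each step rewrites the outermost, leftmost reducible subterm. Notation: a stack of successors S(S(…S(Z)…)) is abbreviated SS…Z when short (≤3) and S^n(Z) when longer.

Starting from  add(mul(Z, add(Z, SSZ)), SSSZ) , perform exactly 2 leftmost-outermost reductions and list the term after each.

Answer: after 2 steps: SSSZ

Reduction:
  start: add(mul(Z, add(Z, SSZ)), SSSZ)
  →1  add(Z, SSSZ)
  →2  SSSZ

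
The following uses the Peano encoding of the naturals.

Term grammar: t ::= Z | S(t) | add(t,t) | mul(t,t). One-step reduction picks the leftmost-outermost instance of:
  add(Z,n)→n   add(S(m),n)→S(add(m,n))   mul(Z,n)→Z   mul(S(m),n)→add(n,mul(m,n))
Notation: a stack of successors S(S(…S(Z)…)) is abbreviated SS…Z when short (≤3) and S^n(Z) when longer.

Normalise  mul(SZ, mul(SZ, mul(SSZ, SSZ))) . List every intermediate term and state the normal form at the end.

  start: mul(SZ, mul(SZ, mul(SSZ, SSZ)))
  →1  add(mul(SZ, mul(SSZ, SSZ)), mul(Z, mul(SZ, mul(SSZ, SSZ))))
  →2  add(add(mul(SSZ, SSZ), mul(Z, mul(SSZ, SSZ))), mul(Z, mul(SZ, mul(SSZ, SSZ))))
  →3  add(add(add(SSZ, mul(SZ, SSZ)), mul(Z, mul(SSZ, SSZ))), mul(Z, mul(SZ, mul(SSZ, SSZ))))
  →4  add(add(S(add(SZ, mul(SZ, SSZ))), mul(Z, mul(SSZ, SSZ))), mul(Z, mul(SZ, mul(SSZ, SSZ))))
  →5  add(S(add(add(SZ, mul(SZ, SSZ)), mul(Z, mul(SSZ, SSZ)))), mul(Z, mul(SZ, mul(SSZ, SSZ))))
  →6  S(add(add(add(SZ, mul(SZ, SSZ)), mul(Z, mul(SSZ, SSZ))), mul(Z, mul(SZ, mul(SSZ, SSZ)))))
  →7  S(add(add(S(add(Z, mul(SZ, SSZ))), mul(Z, mul(SSZ, SSZ))), mul(Z, mul(SZ, mul(SSZ, SSZ)))))
  →8  S(add(S(add(add(Z, mul(SZ, SSZ)), mul(Z, mul(SSZ, SSZ)))), mul(Z, mul(SZ, mul(SSZ, SSZ)))))
  →9  S(S(add(add(add(Z, mul(SZ, SSZ)), mul(Z, mul(SSZ, SSZ))), mul(Z, mul(SZ, mul(SSZ, SSZ))))))
  →10  S(S(add(add(mul(SZ, SSZ), mul(Z, mul(SSZ, SSZ))), mul(Z, mul(SZ, mul(SSZ, SSZ))))))
  →11  S(S(add(add(add(SSZ, mul(Z, SSZ)), mul(Z, mul(SSZ, SSZ))), mul(Z, mul(SZ, mul(SSZ, SSZ))))))
  →12  S(S(add(add(S(add(SZ, mul(Z, SSZ))), mul(Z, mul(SSZ, SSZ))), mul(Z, mul(SZ, mul(SSZ, SSZ))))))
  →13  S(S(add(S(add(add(SZ, mul(Z, SSZ)), mul(Z, mul(SSZ, SSZ)))), mul(Z, mul(SZ, mul(SSZ, SSZ))))))
  →14  S(S(S(add(add(add(SZ, mul(Z, SSZ)), mul(Z, mul(SSZ, SSZ))), mul(Z, mul(SZ, mul(SSZ, SSZ)))))))
  →15  S(S(S(add(add(S(add(Z, mul(Z, SSZ))), mul(Z, mul(SSZ, SSZ))), mul(Z, mul(SZ, mul(SSZ, SSZ)))))))
  →16  S(S(S(add(S(add(add(Z, mul(Z, SSZ)), mul(Z, mul(SSZ, SSZ)))), mul(Z, mul(SZ, mul(SSZ, SSZ)))))))
  →17  S(S(S(S(add(add(add(Z, mul(Z, SSZ)), mul(Z, mul(SSZ, SSZ))), mul(Z, mul(SZ, mul(SSZ, SSZ))))))))
  →18  S(S(S(S(add(add(mul(Z, SSZ), mul(Z, mul(SSZ, SSZ))), mul(Z, mul(SZ, mul(SSZ, SSZ))))))))
  →19  S(S(S(S(add(add(Z, mul(Z, mul(SSZ, SSZ))), mul(Z, mul(SZ, mul(SSZ, SSZ))))))))
  →20  S(S(S(S(add(mul(Z, mul(SSZ, SSZ)), mul(Z, mul(SZ, mul(SSZ, SSZ))))))))
  →21  S(S(S(S(add(Z, mul(Z, mul(SZ, mul(SSZ, SSZ))))))))
  →22  S(S(S(S(mul(Z, mul(SZ, mul(SSZ, SSZ)))))))
  →23  S^4(Z)

Answer: normal form = S^4(Z)  (in 23 steps)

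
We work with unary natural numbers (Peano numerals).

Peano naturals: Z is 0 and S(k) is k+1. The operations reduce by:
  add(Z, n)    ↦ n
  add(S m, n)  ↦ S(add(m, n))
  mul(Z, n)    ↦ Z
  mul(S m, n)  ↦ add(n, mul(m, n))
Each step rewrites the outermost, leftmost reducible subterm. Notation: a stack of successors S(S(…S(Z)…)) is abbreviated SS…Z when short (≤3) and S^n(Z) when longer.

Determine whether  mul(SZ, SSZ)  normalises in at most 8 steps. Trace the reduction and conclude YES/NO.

Answer: YES — reaches normal form SSZ in 5 ≤ 8 steps

Derivation:
  start: mul(SZ, SSZ)
  →1  add(SSZ, mul(Z, SSZ))
  →2  S(add(SZ, mul(Z, SSZ)))
  →3  S(S(add(Z, mul(Z, SSZ))))
  →4  S(S(mul(Z, SSZ)))
  →5  SSZ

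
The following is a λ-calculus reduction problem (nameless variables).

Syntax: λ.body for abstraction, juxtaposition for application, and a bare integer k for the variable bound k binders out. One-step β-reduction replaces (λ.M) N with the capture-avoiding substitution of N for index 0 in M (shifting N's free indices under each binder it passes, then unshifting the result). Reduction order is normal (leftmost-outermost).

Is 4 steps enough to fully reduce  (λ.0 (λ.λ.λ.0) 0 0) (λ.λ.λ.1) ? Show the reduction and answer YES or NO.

  start: (λ.0 (λ.λ.λ.0) 0 0) (λ.λ.λ.1)
  →1  (λ.λ.λ.1) (λ.λ.λ.0) (λ.λ.λ.1) (λ.λ.λ.1)
  →2  (λ.λ.1) (λ.λ.λ.1) (λ.λ.λ.1)
  →3  (λ.λ.λ.λ.1) (λ.λ.λ.1)
  →4  λ.λ.λ.1

Answer: YES — reaches normal form λ.λ.λ.1 in 4 ≤ 4 steps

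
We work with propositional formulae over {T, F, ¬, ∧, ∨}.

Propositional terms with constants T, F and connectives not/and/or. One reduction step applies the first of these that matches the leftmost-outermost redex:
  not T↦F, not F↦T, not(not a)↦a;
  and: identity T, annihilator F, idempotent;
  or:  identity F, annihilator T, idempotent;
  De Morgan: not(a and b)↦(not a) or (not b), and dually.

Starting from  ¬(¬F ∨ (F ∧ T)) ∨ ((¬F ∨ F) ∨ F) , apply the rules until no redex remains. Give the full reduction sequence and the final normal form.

Answer: normal form = T  (in 7 steps)

Working:
  start: ¬(¬F ∨ (F ∧ T)) ∨ ((¬F ∨ F) ∨ F)
  step 1: (¬¬F ∧ ¬(F ∧ T)) ∨ ((¬F ∨ F) ∨ F)
  step 2: (F ∧ ¬(F ∧ T)) ∨ ((¬F ∨ F) ∨ F)
  step 3: F ∨ ((¬F ∨ F) ∨ F)
  step 4: (¬F ∨ F) ∨ F
  step 5: ¬F ∨ F
  step 6: ¬F
  step 7: T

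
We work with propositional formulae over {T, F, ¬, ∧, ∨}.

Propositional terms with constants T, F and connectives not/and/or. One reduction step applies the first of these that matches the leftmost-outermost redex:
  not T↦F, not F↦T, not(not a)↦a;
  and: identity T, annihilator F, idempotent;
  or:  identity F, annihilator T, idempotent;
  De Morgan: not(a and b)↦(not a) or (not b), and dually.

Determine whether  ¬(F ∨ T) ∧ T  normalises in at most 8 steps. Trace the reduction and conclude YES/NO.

  start: ¬(F ∨ T) ∧ T
  step 1: ¬(F ∨ T)
  step 2: ¬F ∧ ¬T
  step 3: T ∧ ¬T
  step 4: ¬T
  step 5: F

Answer: YES — reaches normal form F in 5 ≤ 8 steps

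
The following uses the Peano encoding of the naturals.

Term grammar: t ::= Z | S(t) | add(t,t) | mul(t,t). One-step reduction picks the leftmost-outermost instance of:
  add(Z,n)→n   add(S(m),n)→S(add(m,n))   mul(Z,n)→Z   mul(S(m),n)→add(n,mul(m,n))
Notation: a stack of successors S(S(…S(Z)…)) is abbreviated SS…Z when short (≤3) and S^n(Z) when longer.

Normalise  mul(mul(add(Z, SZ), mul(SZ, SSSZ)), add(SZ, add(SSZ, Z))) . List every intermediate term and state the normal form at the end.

Answer: normal form = S^9(Z)  (in 44 steps)

Reduction:
  start: mul(mul(add(Z, SZ), mul(SZ, SSSZ)), add(SZ, add(SSZ, Z)))
  [1] mul(mul(SZ, mul(SZ, SSSZ)), add(SZ, add(SSZ, Z)))
  [2] mul(add(mul(SZ, SSSZ), mul(Z, mul(SZ, SSSZ))), add(SZ, add(SSZ, Z)))
  [3] mul(add(add(SSSZ, mul(Z, SSSZ)), mul(Z, mul(SZ, SSSZ))), add(SZ, add(SSZ, Z)))
  [4] mul(add(S(add(SSZ, mul(Z, SSSZ))), mul(Z, mul(SZ, SSSZ))), add(SZ, add(SSZ, Z)))
  [5] mul(S(add(add(SSZ, mul(Z, SSSZ)), mul(Z, mul(SZ, SSSZ)))), add(SZ, add(SSZ, Z)))
  [6] add(add(SZ, add(SSZ, Z)), mul(add(add(SSZ, mul(Z, SSSZ)), mul(Z, mul(SZ, SSSZ))), add(SZ, add(SSZ, Z))))
  [7] add(S(add(Z, add(SSZ, Z))), mul(add(add(SSZ, mul(Z, SSSZ)), mul(Z, mul(SZ, SSSZ))), add(SZ, add(SSZ, Z))))
  [8] S(add(add(Z, add(SSZ, Z)), mul(add(add(SSZ, mul(Z, SSSZ)), mul(Z, mul(SZ, SSSZ))), add(SZ, add(SSZ, Z)))))
  [9] S(add(add(SSZ, Z), mul(add(add(SSZ, mul(Z, SSSZ)), mul(Z, mul(SZ, SSSZ))), add(SZ, add(SSZ, Z)))))
  [10] S(add(S(add(SZ, Z)), mul(add(add(SSZ, mul(Z, SSSZ)), mul(Z, mul(SZ, SSSZ))), add(SZ, add(SSZ, Z)))))
  [11] S(S(add(add(SZ, Z), mul(add(add(SSZ, mul(Z, SSSZ)), mul(Z, mul(SZ, SSSZ))), add(SZ, add(SSZ, Z))))))
  [12] S(S(add(S(add(Z, Z)), mul(add(add(SSZ, mul(Z, SSSZ)), mul(Z, mul(SZ, SSSZ))), add(SZ, add(SSZ, Z))))))
  [13] S(S(S(add(add(Z, Z), mul(add(add(SSZ, mul(Z, SSSZ)), mul(Z, mul(SZ, SSSZ))), add(SZ, add(SSZ, Z)))))))
  [14] S(S(S(add(Z, mul(add(add(SSZ, mul(Z, SSSZ)), mul(Z, mul(SZ, SSSZ))), add(SZ, add(SSZ, Z)))))))
  [15] S(S(S(mul(add(add(SSZ, mul(Z, SSSZ)), mul(Z, mul(SZ, SSSZ))), add(SZ, add(SSZ, Z))))))
  [16] S(S(S(mul(add(S(add(SZ, mul(Z, SSSZ))), mul(Z, mul(SZ, SSSZ))), add(SZ, add(SSZ, Z))))))
  [17] S(S(S(mul(S(add(add(SZ, mul(Z, SSSZ)), mul(Z, mul(SZ, SSSZ)))), add(SZ, add(SSZ, Z))))))
  [18] S(S(S(add(add(SZ, add(SSZ, Z)), mul(add(add(SZ, mul(Z, SSSZ)), mul(Z, mul(SZ, SSSZ))), add(SZ, add(SSZ, Z)))))))
  [19] S(S(S(add(S(add(Z, add(SSZ, Z))), mul(add(add(SZ, mul(Z, SSSZ)), mul(Z, mul(SZ, SSSZ))), add(SZ, add(SSZ, Z)))))))
  [20] S(S(S(S(add(add(Z, add(SSZ, Z)), mul(add(add(SZ, mul(Z, SSSZ)), mul(Z, mul(SZ, SSSZ))), add(SZ, add(SSZ, Z))))))))
  [21] S(S(S(S(add(add(SSZ, Z), mul(add(add(SZ, mul(Z, SSSZ)), mul(Z, mul(SZ, SSSZ))), add(SZ, add(SSZ, Z))))))))
  [22] S(S(S(S(add(S(add(SZ, Z)), mul(add(add(SZ, mul(Z, SSSZ)), mul(Z, mul(SZ, SSSZ))), add(SZ, add(SSZ, Z))))))))
  [23] S(S(S(S(S(add(add(SZ, Z), mul(add(add(SZ, mul(Z, SSSZ)), mul(Z, mul(SZ, SSSZ))), add(SZ, add(SSZ, Z)))))))))
  [24] S(S(S(S(S(add(S(add(Z, Z)), mul(add(add(SZ, mul(Z, SSSZ)), mul(Z, mul(SZ, SSSZ))), add(SZ, add(SSZ, Z)))))))))
  [25] S(S(S(S(S(S(add(add(Z, Z), mul(add(add(SZ, mul(Z, SSSZ)), mul(Z, mul(SZ, SSSZ))), add(SZ, add(SSZ, Z))))))))))
  [26] S(S(S(S(S(S(add(Z, mul(add(add(SZ, mul(Z, SSSZ)), mul(Z, mul(SZ, SSSZ))), add(SZ, add(SSZ, Z))))))))))
  [27] S(S(S(S(S(S(mul(add(add(SZ, mul(Z, SSSZ)), mul(Z, mul(SZ, SSSZ))), add(SZ, add(SSZ, Z)))))))))
  [28] S(S(S(S(S(S(mul(add(S(add(Z, mul(Z, SSSZ))), mul(Z, mul(SZ, SSSZ))), add(SZ, add(SSZ, Z)))))))))
  [29] S(S(S(S(S(S(mul(S(add(add(Z, mul(Z, SSSZ)), mul(Z, mul(SZ, SSSZ)))), add(SZ, add(SSZ, Z)))))))))
  [30] S(S(S(S(S(S(add(add(SZ, add(SSZ, Z)), mul(add(add(Z, mul(Z, SSSZ)), mul(Z, mul(SZ, SSSZ))), add(SZ, add(SSZ, Z))))))))))
  [31] S(S(S(S(S(S(add(S(add(Z, add(SSZ, Z))), mul(add(add(Z, mul(Z, SSSZ)), mul(Z, mul(SZ, SSSZ))), add(SZ, add(SSZ, Z))))))))))
  [32] S(S(S(S(S(S(S(add(add(Z, add(SSZ, Z)), mul(add(add(Z, mul(Z, SSSZ)), mul(Z, mul(SZ, SSSZ))), add(SZ, add(SSZ, Z)))))))))))
  [33] S(S(S(S(S(S(S(add(add(SSZ, Z), mul(add(add(Z, mul(Z, SSSZ)), mul(Z, mul(SZ, SSSZ))), add(SZ, add(SSZ, Z)))))))))))
  [34] S(S(S(S(S(S(S(add(S(add(SZ, Z)), mul(add(add(Z, mul(Z, SSSZ)), mul(Z, mul(SZ, SSSZ))), add(SZ, add(SSZ, Z)))))))))))
  [35] S(S(S(S(S(S(S(S(add(add(SZ, Z), mul(add(add(Z, mul(Z, SSSZ)), mul(Z, mul(SZ, SSSZ))), add(SZ, add(SSZ, Z))))))))))))
  [36] S(S(S(S(S(S(S(S(add(S(add(Z, Z)), mul(add(add(Z, mul(Z, SSSZ)), mul(Z, mul(SZ, SSSZ))), add(SZ, add(SSZ, Z))))))))))))
  [37] S(S(S(S(S(S(S(S(S(add(add(Z, Z), mul(add(add(Z, mul(Z, SSSZ)), mul(Z, mul(SZ, SSSZ))), add(SZ, add(SSZ, Z)))))))))))))
  [38] S(S(S(S(S(S(S(S(S(add(Z, mul(add(add(Z, mul(Z, SSSZ)), mul(Z, mul(SZ, SSSZ))), add(SZ, add(SSZ, Z)))))))))))))
  [39] S(S(S(S(S(S(S(S(S(mul(add(add(Z, mul(Z, SSSZ)), mul(Z, mul(SZ, SSSZ))), add(SZ, add(SSZ, Z))))))))))))
  [40] S(S(S(S(S(S(S(S(S(mul(add(mul(Z, SSSZ), mul(Z, mul(SZ, SSSZ))), add(SZ, add(SSZ, Z))))))))))))
  [41] S(S(S(S(S(S(S(S(S(mul(add(Z, mul(Z, mul(SZ, SSSZ))), add(SZ, add(SSZ, Z))))))))))))
  [42] S(S(S(S(S(S(S(S(S(mul(mul(Z, mul(SZ, SSSZ)), add(SZ, add(SSZ, Z))))))))))))
  [43] S(S(S(S(S(S(S(S(S(mul(Z, add(SZ, add(SSZ, Z))))))))))))
  [44] S^9(Z)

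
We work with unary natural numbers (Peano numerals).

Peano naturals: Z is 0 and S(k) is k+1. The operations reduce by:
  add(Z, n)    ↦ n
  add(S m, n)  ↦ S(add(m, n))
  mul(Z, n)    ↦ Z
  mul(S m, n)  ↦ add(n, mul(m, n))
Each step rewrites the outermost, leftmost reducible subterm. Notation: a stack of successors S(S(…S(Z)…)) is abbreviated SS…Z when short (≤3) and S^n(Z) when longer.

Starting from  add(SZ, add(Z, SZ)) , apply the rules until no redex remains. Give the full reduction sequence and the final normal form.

Answer: normal form = SSZ  (in 3 steps)

Reduction:
  start: add(SZ, add(Z, SZ))
  step 1: S(add(Z, add(Z, SZ)))
  step 2: S(add(Z, SZ))
  step 3: SSZ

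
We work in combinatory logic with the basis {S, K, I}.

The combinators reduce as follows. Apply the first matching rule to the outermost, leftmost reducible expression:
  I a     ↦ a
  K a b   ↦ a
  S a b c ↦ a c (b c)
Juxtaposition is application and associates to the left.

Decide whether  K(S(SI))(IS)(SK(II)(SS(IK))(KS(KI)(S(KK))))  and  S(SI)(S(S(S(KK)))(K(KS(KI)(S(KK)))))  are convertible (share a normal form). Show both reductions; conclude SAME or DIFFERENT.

Term A:
  start: K(S(SI))(IS)(SK(II)(SS(IK))(KS(KI)(S(KK))))
  step 1: S(SI)(SK(II)(SS(IK))(KS(KI)(S(KK))))
  step 2: S(SI)(K(SS(IK))(II(SS(IK)))(KS(KI)(S(KK))))
  step 3: S(SI)(SS(IK)(KS(KI)(S(KK))))
  step 4: S(SI)(S(KS(KI)(S(KK)))(IK(KS(KI)(S(KK)))))
  step 5: S(SI)(S(S(S(KK)))(IK(KS(KI)(S(KK)))))
  step 6: S(SI)(S(S(S(KK)))(K(KS(KI)(S(KK)))))
  step 7: S(SI)(S(S(S(KK)))(K(S(S(KK)))))

Term B:
  start: S(SI)(S(S(S(KK)))(K(KS(KI)(S(KK)))))
  step 1: S(SI)(S(S(S(KK)))(K(S(S(KK)))))

Answer: SAME — A ⇓ S(SI)(S(S(S(KK)))(K(S(S(KK))))), B ⇓ S(SI)(S(S(S(KK)))(K(S(S(KK)))))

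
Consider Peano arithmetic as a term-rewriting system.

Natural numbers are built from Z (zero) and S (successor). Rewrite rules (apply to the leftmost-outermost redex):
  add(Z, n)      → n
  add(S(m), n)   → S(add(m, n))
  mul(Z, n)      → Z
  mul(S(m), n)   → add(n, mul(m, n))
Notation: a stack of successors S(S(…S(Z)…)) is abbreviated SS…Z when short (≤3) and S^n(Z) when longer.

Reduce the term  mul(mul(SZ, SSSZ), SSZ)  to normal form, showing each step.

  start: mul(mul(SZ, SSSZ), SSZ)
  →1  mul(add(SSSZ, mul(Z, SSSZ)), SSZ)
  →2  mul(S(add(SSZ, mul(Z, SSSZ))), SSZ)
  →3  add(SSZ, mul(add(SSZ, mul(Z, SSSZ)), SSZ))
  →4  S(add(SZ, mul(add(SSZ, mul(Z, SSSZ)), SSZ)))
  →5  S(S(add(Z, mul(add(SSZ, mul(Z, SSSZ)), SSZ))))
  →6  S(S(mul(add(SSZ, mul(Z, SSSZ)), SSZ)))
  →7  S(S(mul(S(add(SZ, mul(Z, SSSZ))), SSZ)))
  →8  S(S(add(SSZ, mul(add(SZ, mul(Z, SSSZ)), SSZ))))
  →9  S(S(S(add(SZ, mul(add(SZ, mul(Z, SSSZ)), SSZ)))))
  →10  S(S(S(S(add(Z, mul(add(SZ, mul(Z, SSSZ)), SSZ))))))
  →11  S(S(S(S(mul(add(SZ, mul(Z, SSSZ)), SSZ)))))
  →12  S(S(S(S(mul(S(add(Z, mul(Z, SSSZ))), SSZ)))))
  →13  S(S(S(S(add(SSZ, mul(add(Z, mul(Z, SSSZ)), SSZ))))))
  →14  S(S(S(S(S(add(SZ, mul(add(Z, mul(Z, SSSZ)), SSZ)))))))
  →15  S(S(S(S(S(S(add(Z, mul(add(Z, mul(Z, SSSZ)), SSZ))))))))
  →16  S(S(S(S(S(S(mul(add(Z, mul(Z, SSSZ)), SSZ)))))))
  →17  S(S(S(S(S(S(mul(mul(Z, SSSZ), SSZ)))))))
  →18  S(S(S(S(S(S(mul(Z, SSZ)))))))
  →19  S^6(Z)

Answer: normal form = S^6(Z)  (in 19 steps)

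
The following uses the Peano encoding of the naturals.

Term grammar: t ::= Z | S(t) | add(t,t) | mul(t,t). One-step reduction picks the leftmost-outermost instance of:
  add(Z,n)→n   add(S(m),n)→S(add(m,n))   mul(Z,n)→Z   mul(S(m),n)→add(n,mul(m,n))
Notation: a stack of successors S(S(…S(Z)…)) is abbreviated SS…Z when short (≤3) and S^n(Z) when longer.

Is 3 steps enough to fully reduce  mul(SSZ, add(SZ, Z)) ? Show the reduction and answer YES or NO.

Answer: NO — after 3 steps the term is S(add(add(Z, Z), mul(SZ, add(SZ, Z)))), not yet normal

Working:
  start: mul(SSZ, add(SZ, Z))
  [1] add(add(SZ, Z), mul(SZ, add(SZ, Z)))
  [2] add(S(add(Z, Z)), mul(SZ, add(SZ, Z)))
  [3] S(add(add(Z, Z), mul(SZ, add(SZ, Z))))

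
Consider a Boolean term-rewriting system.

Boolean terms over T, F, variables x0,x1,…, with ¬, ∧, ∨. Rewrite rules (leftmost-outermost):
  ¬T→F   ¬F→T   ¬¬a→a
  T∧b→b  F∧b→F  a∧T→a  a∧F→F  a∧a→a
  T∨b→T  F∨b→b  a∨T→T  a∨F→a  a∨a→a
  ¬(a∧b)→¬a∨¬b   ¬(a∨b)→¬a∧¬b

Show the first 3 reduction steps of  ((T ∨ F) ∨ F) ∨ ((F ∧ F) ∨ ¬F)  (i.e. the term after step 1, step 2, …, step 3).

Answer: after 3 steps: T

Working:
  start: ((T ∨ F) ∨ F) ∨ ((F ∧ F) ∨ ¬F)
  [1] (T ∨ F) ∨ ((F ∧ F) ∨ ¬F)
  [2] T ∨ ((F ∧ F) ∨ ¬F)
  [3] T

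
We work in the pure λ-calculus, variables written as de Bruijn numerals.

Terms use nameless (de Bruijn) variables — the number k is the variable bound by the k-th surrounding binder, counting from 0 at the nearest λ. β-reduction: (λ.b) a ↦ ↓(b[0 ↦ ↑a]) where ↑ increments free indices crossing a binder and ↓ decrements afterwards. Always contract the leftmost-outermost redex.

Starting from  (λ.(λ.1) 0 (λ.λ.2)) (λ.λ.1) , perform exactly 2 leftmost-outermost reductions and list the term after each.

  start: (λ.(λ.1) 0 (λ.λ.2)) (λ.λ.1)
  [1] (λ.λ.λ.1) (λ.λ.1) (λ.λ.λ.λ.1)
  [2] (λ.λ.1) (λ.λ.λ.λ.1)

Answer: after 2 steps: (λ.λ.1) (λ.λ.λ.λ.1)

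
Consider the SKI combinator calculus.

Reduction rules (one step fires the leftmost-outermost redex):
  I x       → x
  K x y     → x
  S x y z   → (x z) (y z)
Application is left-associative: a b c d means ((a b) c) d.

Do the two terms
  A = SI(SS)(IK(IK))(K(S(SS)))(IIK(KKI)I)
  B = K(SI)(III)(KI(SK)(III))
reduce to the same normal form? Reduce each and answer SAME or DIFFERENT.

Term A:
  start: SI(SS)(IK(IK))(K(S(SS)))(IIK(KKI)I)
  [1] I(IK(IK))(SS(IK(IK)))(K(S(SS)))(IIK(KKI)I)
  [2] IK(IK)(SS(IK(IK)))(K(S(SS)))(IIK(KKI)I)
  [3] K(IK)(SS(IK(IK)))(K(S(SS)))(IIK(KKI)I)
  [4] IK(K(S(SS)))(IIK(KKI)I)
  [5] K(K(S(SS)))(IIK(KKI)I)
  [6] K(S(SS))

Term B:
  start: K(SI)(III)(KI(SK)(III))
  [1] SI(KI(SK)(III))
  [2] SI(I(III))
  [3] SI(III)
  [4] SI(II)
  [5] SII

Answer: DIFFERENT — A ⇓ K(S(SS)), B ⇓ SII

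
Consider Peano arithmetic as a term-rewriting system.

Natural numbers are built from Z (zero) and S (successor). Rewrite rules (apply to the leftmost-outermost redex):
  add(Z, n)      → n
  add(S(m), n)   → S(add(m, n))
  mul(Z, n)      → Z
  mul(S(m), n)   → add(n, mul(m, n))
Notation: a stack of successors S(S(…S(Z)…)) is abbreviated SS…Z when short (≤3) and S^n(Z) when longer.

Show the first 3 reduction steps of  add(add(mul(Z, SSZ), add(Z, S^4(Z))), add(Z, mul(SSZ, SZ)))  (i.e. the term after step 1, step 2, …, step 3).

  start: add(add(mul(Z, SSZ), add(Z, S^4(Z))), add(Z, mul(SSZ, SZ)))
  →1  add(add(Z, add(Z, S^4(Z))), add(Z, mul(SSZ, SZ)))
  →2  add(add(Z, S^4(Z)), add(Z, mul(SSZ, SZ)))
  →3  add(S^4(Z), add(Z, mul(SSZ, SZ)))

Answer: after 3 steps: add(S^4(Z), add(Z, mul(SSZ, SZ)))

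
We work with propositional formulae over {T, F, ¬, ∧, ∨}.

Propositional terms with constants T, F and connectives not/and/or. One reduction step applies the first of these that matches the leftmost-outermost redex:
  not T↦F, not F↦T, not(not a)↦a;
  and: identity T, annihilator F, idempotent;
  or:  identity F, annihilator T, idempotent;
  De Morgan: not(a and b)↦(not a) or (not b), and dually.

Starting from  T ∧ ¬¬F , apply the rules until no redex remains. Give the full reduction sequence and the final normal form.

  start: T ∧ ¬¬F
  step 1: ¬¬F
  step 2: F

Answer: normal form = F  (in 2 steps)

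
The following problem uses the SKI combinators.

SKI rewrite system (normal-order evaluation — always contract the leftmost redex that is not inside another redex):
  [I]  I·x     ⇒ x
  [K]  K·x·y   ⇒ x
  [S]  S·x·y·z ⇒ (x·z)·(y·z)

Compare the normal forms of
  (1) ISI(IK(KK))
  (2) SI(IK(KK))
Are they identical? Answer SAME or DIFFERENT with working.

Term A:
  start: ISI(IK(KK))
  →1  SI(IK(KK))
  →2  SI(K(KK))

Term B:
  start: SI(IK(KK))
  →1  SI(K(KK))

Answer: SAME — A ⇓ SI(K(KK)), B ⇓ SI(K(KK))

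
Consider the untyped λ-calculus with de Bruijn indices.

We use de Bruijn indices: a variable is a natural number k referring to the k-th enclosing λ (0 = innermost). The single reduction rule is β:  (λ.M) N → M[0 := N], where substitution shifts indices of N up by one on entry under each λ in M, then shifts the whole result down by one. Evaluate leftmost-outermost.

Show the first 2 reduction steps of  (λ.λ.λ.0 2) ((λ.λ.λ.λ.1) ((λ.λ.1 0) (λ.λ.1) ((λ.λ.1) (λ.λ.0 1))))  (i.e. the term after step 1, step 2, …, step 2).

Answer: after 2 steps: λ.λ.0 (λ.λ.λ.1)

Working:
  start: (λ.λ.λ.0 2) ((λ.λ.λ.λ.1) ((λ.λ.1 0) (λ.λ.1) ((λ.λ.1) (λ.λ.0 1))))
  step 1: λ.λ.0 ((λ.λ.λ.λ.1) ((λ.λ.1 0) (λ.λ.1) ((λ.λ.1) (λ.λ.0 1))))
  step 2: λ.λ.0 (λ.λ.λ.1)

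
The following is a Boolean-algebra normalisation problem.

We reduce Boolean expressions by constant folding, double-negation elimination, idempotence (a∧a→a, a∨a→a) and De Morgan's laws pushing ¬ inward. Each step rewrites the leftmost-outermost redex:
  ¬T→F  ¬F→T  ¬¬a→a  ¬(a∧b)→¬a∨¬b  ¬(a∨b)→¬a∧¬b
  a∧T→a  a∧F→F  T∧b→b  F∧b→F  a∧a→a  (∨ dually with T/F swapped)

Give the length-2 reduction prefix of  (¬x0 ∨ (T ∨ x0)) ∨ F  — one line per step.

  start: (¬x0 ∨ (T ∨ x0)) ∨ F
  [1] ¬x0 ∨ (T ∨ x0)
  [2] ¬x0 ∨ T

Answer: after 2 steps: ¬x0 ∨ T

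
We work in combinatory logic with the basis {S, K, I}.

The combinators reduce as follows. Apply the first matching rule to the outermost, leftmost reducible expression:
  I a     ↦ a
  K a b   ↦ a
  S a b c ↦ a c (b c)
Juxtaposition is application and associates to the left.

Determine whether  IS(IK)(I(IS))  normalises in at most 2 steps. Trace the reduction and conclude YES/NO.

Answer: NO — after 2 steps the term is SK(I(IS)), not yet normal

Reduction:
  start: IS(IK)(I(IS))
  step 1: S(IK)(I(IS))
  step 2: SK(I(IS))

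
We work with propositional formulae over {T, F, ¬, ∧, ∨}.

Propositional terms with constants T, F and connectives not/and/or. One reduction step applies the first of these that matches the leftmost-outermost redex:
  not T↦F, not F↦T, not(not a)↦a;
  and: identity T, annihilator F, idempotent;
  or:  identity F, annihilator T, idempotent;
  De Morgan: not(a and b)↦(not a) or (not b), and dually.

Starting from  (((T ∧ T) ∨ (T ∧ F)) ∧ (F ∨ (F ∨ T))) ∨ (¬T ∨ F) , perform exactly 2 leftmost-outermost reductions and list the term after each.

Answer: after 2 steps: (T ∧ (F ∨ (F ∨ T))) ∨ (¬T ∨ F)

Reduction:
  start: (((T ∧ T) ∨ (T ∧ F)) ∧ (F ∨ (F ∨ T))) ∨ (¬T ∨ F)
  →1  ((T ∨ (T ∧ F)) ∧ (F ∨ (F ∨ T))) ∨ (¬T ∨ F)
  →2  (T ∧ (F ∨ (F ∨ T))) ∨ (¬T ∨ F)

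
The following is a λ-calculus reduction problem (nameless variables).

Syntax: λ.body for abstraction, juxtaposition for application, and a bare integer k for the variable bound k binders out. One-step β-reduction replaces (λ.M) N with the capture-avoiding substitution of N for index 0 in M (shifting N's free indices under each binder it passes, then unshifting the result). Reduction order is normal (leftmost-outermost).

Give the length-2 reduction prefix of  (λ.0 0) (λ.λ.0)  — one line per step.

  start: (λ.0 0) (λ.λ.0)
  →1  (λ.λ.0) (λ.λ.0)
  →2  λ.0

Answer: after 2 steps: λ.0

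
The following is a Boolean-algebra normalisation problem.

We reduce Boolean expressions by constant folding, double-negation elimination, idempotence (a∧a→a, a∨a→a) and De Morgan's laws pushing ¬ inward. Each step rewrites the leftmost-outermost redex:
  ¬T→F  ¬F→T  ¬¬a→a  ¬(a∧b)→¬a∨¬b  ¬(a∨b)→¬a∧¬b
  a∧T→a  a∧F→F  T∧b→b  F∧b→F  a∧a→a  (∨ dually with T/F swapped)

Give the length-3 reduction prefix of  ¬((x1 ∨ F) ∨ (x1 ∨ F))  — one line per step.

  start: ¬((x1 ∨ F) ∨ (x1 ∨ F))
  step 1: ¬(x1 ∨ F) ∧ ¬(x1 ∨ F)
  step 2: ¬(x1 ∨ F)
  step 3: ¬x1 ∧ ¬F

Answer: after 3 steps: ¬x1 ∧ ¬F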